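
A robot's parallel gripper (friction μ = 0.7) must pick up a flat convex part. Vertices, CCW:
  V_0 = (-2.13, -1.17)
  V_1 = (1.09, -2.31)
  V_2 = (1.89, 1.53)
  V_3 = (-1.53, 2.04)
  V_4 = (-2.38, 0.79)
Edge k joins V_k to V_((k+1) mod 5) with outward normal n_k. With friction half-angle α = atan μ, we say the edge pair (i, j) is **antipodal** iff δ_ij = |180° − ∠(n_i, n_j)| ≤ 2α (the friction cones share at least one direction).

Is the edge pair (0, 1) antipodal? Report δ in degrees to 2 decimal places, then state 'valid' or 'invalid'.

α = atan 0.7 = 34.99°;  2α = 69.98°
edge 0: e_0 = (+3.22, -1.14);  n_0 = (-0.3337, -0.9427)
edge 1: e_1 = (+0.80, +3.84);  n_1 = (+0.9790, -0.2040)
∠(n_0, n_1) = 97.73°
δ = |180° − 97.73°| = 82.27°
82.27° > 2α = 69.98°  →  invalid

δ = 82.27°, invalid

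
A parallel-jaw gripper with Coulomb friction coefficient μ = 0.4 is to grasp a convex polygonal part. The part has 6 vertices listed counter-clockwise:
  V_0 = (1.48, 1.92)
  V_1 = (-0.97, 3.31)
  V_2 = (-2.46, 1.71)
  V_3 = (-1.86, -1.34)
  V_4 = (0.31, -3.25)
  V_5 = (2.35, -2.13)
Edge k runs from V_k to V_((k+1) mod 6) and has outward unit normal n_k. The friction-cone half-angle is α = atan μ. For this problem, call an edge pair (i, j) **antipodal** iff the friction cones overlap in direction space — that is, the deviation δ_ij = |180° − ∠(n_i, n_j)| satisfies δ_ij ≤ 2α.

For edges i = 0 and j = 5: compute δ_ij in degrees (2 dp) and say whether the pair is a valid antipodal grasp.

α = atan 0.4 = 21.80°;  2α = 43.60°
edge 0: e_0 = (-2.45, +1.39);  n_0 = (+0.4935, +0.8698)
edge 5: e_5 = (-0.87, +4.05);  n_5 = (+0.9777, +0.2100)
∠(n_0, n_5) = 48.31°
δ = |180° − 48.31°| = 131.69°
131.69° > 2α = 43.60°  →  invalid

δ = 131.69°, invalid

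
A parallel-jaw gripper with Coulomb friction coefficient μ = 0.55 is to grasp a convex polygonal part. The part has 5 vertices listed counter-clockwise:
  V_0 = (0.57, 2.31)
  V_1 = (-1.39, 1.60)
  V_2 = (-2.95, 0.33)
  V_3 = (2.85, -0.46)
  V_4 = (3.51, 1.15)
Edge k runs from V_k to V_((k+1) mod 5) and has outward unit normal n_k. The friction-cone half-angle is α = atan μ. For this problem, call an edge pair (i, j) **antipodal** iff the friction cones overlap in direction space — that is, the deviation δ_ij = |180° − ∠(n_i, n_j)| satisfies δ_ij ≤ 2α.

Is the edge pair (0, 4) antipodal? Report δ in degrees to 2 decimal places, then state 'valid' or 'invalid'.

δ = 138.56°, invalid

α = atan 0.55 = 28.81°;  2α = 57.62°
edge 0: e_0 = (-1.96, -0.71);  n_0 = (-0.3406, +0.9402)
edge 4: e_4 = (-2.94, +1.16);  n_4 = (+0.3670, +0.9302)
∠(n_0, n_4) = 41.44°
δ = |180° − 41.44°| = 138.56°
138.56° > 2α = 57.62°  →  invalid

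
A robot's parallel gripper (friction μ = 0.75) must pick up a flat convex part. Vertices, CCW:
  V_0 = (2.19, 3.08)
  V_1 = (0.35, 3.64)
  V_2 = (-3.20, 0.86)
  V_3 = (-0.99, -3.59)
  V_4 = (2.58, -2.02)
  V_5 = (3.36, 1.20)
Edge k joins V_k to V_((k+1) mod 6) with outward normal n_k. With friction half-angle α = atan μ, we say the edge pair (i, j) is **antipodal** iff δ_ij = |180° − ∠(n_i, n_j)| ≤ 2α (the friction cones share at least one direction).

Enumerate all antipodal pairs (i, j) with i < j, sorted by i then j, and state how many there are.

count = 6; pairs: (0,2), (0,3), (1,3), (1,4), (2,4), (2,5)

α = atan 0.75 = 36.87°;  2α = 73.74°
n_0 = (+0.2912, +0.9567)
n_1 = (-0.6165, +0.7873)
n_2 = (-0.8956, -0.4448)
n_3 = (+0.4026, -0.9154)
n_4 = (+0.9719, -0.2354)
n_5 = (+0.8490, +0.5284)
  (0,1): δ = 125.01°  ·
  (0,2): δ = 46.66°  ✓
  (0,3): δ = 40.67°  ✓
  (0,4): δ = 93.31°  ·
  (0,5): δ = 138.82°  ·
  (1,2): δ = 101.65°  ·
  (1,3): δ = 14.33°  ✓
  (1,4): δ = 38.32°  ✓
  (1,5): δ = 83.83°  ·
  (2,3): δ = 92.67°  ·
  (2,4): δ = 40.03°  ✓
  (2,5): δ = 5.49°  ✓
  (3,4): δ = 127.36°  ·
  (3,5): δ = 81.84°  ·
  (4,5): δ = 134.49°  ·
antipodal pairs: 6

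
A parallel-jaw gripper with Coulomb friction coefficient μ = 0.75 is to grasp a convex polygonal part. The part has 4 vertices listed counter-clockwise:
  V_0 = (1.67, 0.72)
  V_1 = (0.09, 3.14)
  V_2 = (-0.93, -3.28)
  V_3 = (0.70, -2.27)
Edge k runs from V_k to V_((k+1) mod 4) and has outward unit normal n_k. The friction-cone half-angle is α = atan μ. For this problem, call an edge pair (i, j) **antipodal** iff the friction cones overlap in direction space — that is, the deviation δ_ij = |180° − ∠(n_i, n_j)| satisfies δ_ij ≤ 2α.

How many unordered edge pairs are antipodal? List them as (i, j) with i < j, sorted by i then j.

α = atan 0.75 = 36.87°;  2α = 73.74°
n_0 = (+0.8373, +0.5467)
n_1 = (-0.9876, +0.1569)
n_2 = (+0.5267, -0.8500)
n_3 = (+0.9512, -0.3086)
  (0,1): δ = 42.17°  ✓
  (0,2): δ = 88.64°  ·
  (0,3): δ = 128.89°  ·
  (1,2): δ = 49.19°  ✓
  (1,3): δ = 8.95°  ✓
  (2,3): δ = 139.76°  ·
antipodal pairs: 3

count = 3; pairs: (0,1), (1,2), (1,3)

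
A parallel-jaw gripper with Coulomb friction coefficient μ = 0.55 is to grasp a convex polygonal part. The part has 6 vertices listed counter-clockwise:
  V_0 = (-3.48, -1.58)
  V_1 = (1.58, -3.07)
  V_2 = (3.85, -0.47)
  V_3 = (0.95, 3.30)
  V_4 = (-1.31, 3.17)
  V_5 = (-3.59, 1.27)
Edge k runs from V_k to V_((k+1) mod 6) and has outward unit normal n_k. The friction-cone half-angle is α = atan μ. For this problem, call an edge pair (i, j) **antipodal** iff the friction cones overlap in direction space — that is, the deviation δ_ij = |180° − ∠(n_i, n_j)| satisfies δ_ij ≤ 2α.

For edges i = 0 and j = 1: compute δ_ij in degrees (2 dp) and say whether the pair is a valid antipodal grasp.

δ = 114.72°, invalid

α = atan 0.55 = 28.81°;  2α = 57.62°
edge 0: e_0 = (+5.06, -1.49);  n_0 = (-0.2825, -0.9593)
edge 1: e_1 = (+2.27, +2.60);  n_1 = (+0.7533, -0.6577)
∠(n_0, n_1) = 65.28°
δ = |180° − 65.28°| = 114.72°
114.72° > 2α = 57.62°  →  invalid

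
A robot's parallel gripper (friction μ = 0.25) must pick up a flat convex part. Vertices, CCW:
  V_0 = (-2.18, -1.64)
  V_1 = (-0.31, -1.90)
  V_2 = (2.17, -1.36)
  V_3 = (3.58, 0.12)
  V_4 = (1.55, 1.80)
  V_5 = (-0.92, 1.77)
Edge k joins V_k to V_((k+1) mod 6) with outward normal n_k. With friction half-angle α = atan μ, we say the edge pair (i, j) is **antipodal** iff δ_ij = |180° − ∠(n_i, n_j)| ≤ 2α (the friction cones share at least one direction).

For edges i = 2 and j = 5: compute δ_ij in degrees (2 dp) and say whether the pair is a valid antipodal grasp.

α = atan 0.25 = 14.04°;  2α = 28.07°
edge 2: e_2 = (+1.41, +1.48);  n_2 = (+0.7240, -0.6898)
edge 5: e_5 = (-1.26, -3.41);  n_5 = (-0.9380, +0.3466)
∠(n_2, n_5) = 156.67°
δ = |180° − 156.67°| = 23.33°
23.33° ≤ 2α = 28.07°  →  valid

δ = 23.33°, valid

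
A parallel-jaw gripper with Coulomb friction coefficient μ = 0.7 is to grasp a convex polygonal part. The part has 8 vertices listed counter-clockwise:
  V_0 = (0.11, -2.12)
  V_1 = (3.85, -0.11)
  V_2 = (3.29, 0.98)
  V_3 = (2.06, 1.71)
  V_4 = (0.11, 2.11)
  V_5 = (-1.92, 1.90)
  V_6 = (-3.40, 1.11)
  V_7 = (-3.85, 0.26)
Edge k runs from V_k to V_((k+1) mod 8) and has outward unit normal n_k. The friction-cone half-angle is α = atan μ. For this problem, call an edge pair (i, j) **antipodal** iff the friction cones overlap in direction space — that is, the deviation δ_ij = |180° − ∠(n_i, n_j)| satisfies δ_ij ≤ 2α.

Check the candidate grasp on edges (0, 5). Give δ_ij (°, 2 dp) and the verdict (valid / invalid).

α = atan 0.7 = 34.99°;  2α = 69.98°
edge 0: e_0 = (+3.74, +2.01);  n_0 = (+0.4734, -0.8808)
edge 5: e_5 = (-1.48, -0.79);  n_5 = (-0.4709, +0.8822)
∠(n_0, n_5) = 179.84°
δ = |180° − 179.84°| = 0.16°
0.16° ≤ 2α = 69.98°  →  valid

δ = 0.16°, valid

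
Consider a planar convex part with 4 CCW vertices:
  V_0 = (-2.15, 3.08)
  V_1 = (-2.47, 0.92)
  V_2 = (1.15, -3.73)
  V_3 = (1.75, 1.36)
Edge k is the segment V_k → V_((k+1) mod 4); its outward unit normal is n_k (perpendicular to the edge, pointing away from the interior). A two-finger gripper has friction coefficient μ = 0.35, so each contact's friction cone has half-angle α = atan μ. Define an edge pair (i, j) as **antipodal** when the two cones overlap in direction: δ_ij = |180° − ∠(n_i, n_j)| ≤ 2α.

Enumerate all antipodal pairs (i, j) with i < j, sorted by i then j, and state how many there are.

count = 2; pairs: (0,2), (1,3)

α = atan 0.35 = 19.29°;  2α = 38.58°
n_0 = (-0.9892, +0.1465)
n_1 = (-0.7891, -0.6143)
n_2 = (+0.9931, -0.1171)
n_3 = (+0.4035, +0.9150)
  (0,1): δ = 133.67°  ·
  (0,2): δ = 1.70°  ✓
  (0,3): δ = 74.63°  ·
  (1,2): δ = 44.62°  ·
  (1,3): δ = 28.30°  ✓
  (2,3): δ = 107.08°  ·
antipodal pairs: 2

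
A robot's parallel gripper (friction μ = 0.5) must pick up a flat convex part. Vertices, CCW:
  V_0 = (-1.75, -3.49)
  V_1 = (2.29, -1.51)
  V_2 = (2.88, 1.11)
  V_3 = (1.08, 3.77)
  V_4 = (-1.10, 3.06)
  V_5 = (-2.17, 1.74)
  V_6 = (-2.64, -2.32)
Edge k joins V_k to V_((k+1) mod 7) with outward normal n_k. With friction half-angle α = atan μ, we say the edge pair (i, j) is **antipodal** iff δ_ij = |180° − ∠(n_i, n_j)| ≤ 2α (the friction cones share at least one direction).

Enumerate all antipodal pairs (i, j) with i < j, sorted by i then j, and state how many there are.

α = atan 0.5 = 26.57°;  2α = 53.13°
n_0 = (+0.4401, -0.8980)
n_1 = (+0.9756, -0.2197)
n_2 = (+0.8282, +0.5604)
n_3 = (-0.3097, +0.9508)
n_4 = (-0.7768, +0.6297)
n_5 = (-0.9934, +0.1150)
n_6 = (-0.7959, -0.6054)
  (0,1): δ = 128.80°  ·
  (0,2): δ = 82.02°  ·
  (0,3): δ = 8.07°  ✓
  (0,4): δ = 24.86°  ✓
  (0,5): δ = 57.29°  ·
  (0,6): δ = 101.15°  ·
  (1,2): δ = 133.22°  ·
  (1,3): δ = 59.27°  ·
  (1,4): δ = 26.34°  ✓
  (1,5): δ = 6.09°  ✓
  (1,6): δ = 49.95°  ✓
  (2,3): δ = 106.05°  ·
  (2,4): δ = 73.11°  ·
  (2,5): δ = 40.69°  ✓
  (2,6): δ = 3.17°  ✓
  (3,4): δ = 147.07°  ·
  (3,5): δ = 114.64°  ·
  (3,6): δ = 70.78°  ·
  (4,5): δ = 147.57°  ·
  (4,6): δ = 103.71°  ·
  (5,6): δ = 136.14°  ·
antipodal pairs: 7

count = 7; pairs: (0,3), (0,4), (1,4), (1,5), (1,6), (2,5), (2,6)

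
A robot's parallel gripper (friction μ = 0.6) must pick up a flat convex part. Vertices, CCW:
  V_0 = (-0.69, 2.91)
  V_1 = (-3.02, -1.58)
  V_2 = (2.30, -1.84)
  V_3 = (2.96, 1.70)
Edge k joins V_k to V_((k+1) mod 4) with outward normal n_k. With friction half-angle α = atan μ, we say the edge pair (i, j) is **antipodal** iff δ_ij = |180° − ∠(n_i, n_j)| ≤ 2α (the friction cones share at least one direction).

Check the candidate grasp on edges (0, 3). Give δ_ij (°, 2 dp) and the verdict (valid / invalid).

δ = 99.09°, invalid

α = atan 0.6 = 30.96°;  2α = 61.93°
edge 0: e_0 = (-2.33, -4.49);  n_0 = (-0.8876, +0.4606)
edge 3: e_3 = (-3.65, +1.21);  n_3 = (+0.3147, +0.9492)
∠(n_0, n_3) = 80.91°
δ = |180° − 80.91°| = 99.09°
99.09° > 2α = 61.93°  →  invalid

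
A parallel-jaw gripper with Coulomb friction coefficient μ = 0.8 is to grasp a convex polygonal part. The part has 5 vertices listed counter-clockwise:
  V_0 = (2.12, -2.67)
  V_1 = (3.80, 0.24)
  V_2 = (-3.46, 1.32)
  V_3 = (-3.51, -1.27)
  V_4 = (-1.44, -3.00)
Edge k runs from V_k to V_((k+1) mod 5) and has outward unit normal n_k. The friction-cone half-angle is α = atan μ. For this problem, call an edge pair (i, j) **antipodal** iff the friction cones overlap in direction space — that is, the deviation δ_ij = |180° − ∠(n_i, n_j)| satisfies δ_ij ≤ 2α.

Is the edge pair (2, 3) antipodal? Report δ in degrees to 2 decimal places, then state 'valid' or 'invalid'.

α = atan 0.8 = 38.66°;  2α = 77.32°
edge 2: e_2 = (-0.05, -2.59);  n_2 = (-0.9998, +0.0193)
edge 3: e_3 = (+2.07, -1.73);  n_3 = (-0.6413, -0.7673)
∠(n_2, n_3) = 51.22°
δ = |180° − 51.22°| = 128.78°
128.78° > 2α = 77.32°  →  invalid

δ = 128.78°, invalid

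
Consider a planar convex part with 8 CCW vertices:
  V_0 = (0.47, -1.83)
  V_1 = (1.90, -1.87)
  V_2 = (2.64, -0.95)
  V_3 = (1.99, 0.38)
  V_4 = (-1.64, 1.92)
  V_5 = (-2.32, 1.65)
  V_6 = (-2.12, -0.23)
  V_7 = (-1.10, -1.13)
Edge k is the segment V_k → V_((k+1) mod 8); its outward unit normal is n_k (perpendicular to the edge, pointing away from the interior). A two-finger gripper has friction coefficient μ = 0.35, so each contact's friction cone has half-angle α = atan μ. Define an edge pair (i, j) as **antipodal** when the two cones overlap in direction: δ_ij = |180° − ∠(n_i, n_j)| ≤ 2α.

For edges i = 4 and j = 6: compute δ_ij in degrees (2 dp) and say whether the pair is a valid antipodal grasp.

δ = 63.08°, invalid

α = atan 0.35 = 19.29°;  2α = 38.58°
edge 4: e_4 = (-0.68, -0.27);  n_4 = (-0.3690, +0.9294)
edge 6: e_6 = (+1.02, -0.90);  n_6 = (-0.6616, -0.7498)
∠(n_4, n_6) = 116.92°
δ = |180° − 116.92°| = 63.08°
63.08° > 2α = 38.58°  →  invalid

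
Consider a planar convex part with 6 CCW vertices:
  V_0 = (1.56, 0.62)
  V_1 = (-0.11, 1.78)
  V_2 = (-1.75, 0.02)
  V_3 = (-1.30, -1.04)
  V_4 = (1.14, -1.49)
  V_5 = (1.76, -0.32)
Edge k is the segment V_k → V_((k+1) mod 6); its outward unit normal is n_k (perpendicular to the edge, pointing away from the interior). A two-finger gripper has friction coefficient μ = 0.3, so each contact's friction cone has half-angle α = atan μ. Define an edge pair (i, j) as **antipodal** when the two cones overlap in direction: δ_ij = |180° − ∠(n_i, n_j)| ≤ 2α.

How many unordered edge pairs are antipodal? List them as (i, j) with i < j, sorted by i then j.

α = atan 0.3 = 16.70°;  2α = 33.40°
n_0 = (+0.5705, +0.8213)
n_1 = (-0.7316, +0.6817)
n_2 = (-0.9205, -0.3908)
n_3 = (-0.1814, -0.9834)
n_4 = (+0.8836, -0.4682)
n_5 = (+0.9781, +0.2081)
  (0,1): δ = 98.19°  ·
  (0,2): δ = 32.21°  ✓
  (0,3): δ = 24.33°  ✓
  (0,4): δ = 96.86°  ·
  (0,5): δ = 136.80°  ·
  (1,2): δ = 114.02°  ·
  (1,3): δ = 57.47°  ·
  (1,4): δ = 15.06°  ✓
  (1,5): δ = 54.99°  ·
  (2,3): δ = 123.45°  ·
  (2,4): δ = 50.92°  ·
  (2,5): δ = 10.99°  ✓
  (3,4): δ = 107.47°  ·
  (3,5): δ = 67.54°  ·
  (4,5): δ = 140.07°  ·
antipodal pairs: 4

count = 4; pairs: (0,2), (0,3), (1,4), (2,5)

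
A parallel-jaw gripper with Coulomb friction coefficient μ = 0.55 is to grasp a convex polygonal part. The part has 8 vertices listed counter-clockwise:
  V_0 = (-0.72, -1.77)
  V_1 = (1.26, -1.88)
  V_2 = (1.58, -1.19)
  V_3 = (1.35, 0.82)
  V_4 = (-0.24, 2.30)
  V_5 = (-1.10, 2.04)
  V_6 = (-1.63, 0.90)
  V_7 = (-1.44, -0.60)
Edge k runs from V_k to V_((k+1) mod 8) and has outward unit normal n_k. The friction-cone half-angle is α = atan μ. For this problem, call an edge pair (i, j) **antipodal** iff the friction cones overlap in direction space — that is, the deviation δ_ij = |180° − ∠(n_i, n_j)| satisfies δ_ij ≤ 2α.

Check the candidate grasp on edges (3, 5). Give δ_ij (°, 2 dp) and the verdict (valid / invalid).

δ = 71.99°, invalid

α = atan 0.55 = 28.81°;  2α = 57.62°
edge 3: e_3 = (-1.59, +1.48);  n_3 = (+0.6813, +0.7320)
edge 5: e_5 = (-0.53, -1.14);  n_5 = (-0.9068, +0.4216)
∠(n_3, n_5) = 108.01°
δ = |180° − 108.01°| = 71.99°
71.99° > 2α = 57.62°  →  invalid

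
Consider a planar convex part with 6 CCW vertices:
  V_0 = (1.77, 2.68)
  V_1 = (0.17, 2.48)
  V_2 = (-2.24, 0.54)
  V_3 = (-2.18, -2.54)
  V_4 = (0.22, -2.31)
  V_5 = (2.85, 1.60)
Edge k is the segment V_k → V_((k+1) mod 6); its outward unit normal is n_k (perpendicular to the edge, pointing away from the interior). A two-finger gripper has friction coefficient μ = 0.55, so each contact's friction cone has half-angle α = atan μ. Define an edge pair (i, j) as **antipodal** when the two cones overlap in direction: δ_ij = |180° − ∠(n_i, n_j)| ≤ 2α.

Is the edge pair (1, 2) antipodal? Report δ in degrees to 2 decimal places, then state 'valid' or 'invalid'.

δ = 127.72°, invalid

α = atan 0.55 = 28.81°;  2α = 57.62°
edge 1: e_1 = (-2.41, -1.94);  n_1 = (-0.6271, +0.7790)
edge 2: e_2 = (+0.06, -3.08);  n_2 = (-0.9998, -0.0195)
∠(n_1, n_2) = 52.28°
δ = |180° − 52.28°| = 127.72°
127.72° > 2α = 57.62°  →  invalid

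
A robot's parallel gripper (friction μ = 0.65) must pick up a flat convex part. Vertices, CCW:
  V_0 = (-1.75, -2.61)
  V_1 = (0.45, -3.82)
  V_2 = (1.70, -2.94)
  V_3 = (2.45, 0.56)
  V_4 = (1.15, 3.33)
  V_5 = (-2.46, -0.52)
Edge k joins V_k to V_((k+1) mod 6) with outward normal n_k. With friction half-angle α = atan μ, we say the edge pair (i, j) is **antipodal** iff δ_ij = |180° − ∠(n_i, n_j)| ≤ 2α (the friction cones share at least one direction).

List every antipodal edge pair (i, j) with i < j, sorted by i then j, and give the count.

α = atan 0.65 = 33.02°;  2α = 66.05°
n_0 = (-0.4819, -0.8762)
n_1 = (+0.5757, -0.8177)
n_2 = (+0.9778, -0.2095)
n_3 = (+0.9053, +0.4249)
n_4 = (-0.7295, +0.6840)
n_5 = (-0.9469, -0.3217)
  (0,1): δ = 116.04°  ·
  (0,2): δ = 73.28°  ·
  (0,3): δ = 36.05°  ✓
  (0,4): δ = 75.65°  ·
  (0,5): δ = 137.57°  ·
  (1,2): δ = 137.24°  ·
  (1,3): δ = 100.00°  ·
  (1,4): δ = 11.70°  ✓
  (1,5): δ = 73.62°  ·
  (2,3): δ = 142.76°  ·
  (2,4): δ = 31.06°  ✓
  (2,5): δ = 30.86°  ✓
  (3,4): δ = 68.30°  ·
  (3,5): δ = 6.38°  ✓
  (4,5): δ = 118.08°  ·
antipodal pairs: 5

count = 5; pairs: (0,3), (1,4), (2,4), (2,5), (3,5)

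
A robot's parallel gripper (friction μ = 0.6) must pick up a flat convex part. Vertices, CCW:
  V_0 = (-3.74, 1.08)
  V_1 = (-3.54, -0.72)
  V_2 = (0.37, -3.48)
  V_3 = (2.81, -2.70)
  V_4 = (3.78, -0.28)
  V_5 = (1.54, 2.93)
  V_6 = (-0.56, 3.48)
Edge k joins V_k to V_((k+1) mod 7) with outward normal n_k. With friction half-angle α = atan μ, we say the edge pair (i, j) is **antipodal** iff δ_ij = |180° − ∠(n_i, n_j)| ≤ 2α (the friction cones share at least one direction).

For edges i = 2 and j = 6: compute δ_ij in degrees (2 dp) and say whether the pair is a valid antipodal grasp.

δ = 19.31°, valid

α = atan 0.6 = 30.96°;  2α = 61.93°
edge 2: e_2 = (+2.44, +0.78);  n_2 = (+0.3045, -0.9525)
edge 6: e_6 = (-3.18, -2.40);  n_6 = (-0.6024, +0.7982)
∠(n_2, n_6) = 160.69°
δ = |180° − 160.69°| = 19.31°
19.31° ≤ 2α = 61.93°  →  valid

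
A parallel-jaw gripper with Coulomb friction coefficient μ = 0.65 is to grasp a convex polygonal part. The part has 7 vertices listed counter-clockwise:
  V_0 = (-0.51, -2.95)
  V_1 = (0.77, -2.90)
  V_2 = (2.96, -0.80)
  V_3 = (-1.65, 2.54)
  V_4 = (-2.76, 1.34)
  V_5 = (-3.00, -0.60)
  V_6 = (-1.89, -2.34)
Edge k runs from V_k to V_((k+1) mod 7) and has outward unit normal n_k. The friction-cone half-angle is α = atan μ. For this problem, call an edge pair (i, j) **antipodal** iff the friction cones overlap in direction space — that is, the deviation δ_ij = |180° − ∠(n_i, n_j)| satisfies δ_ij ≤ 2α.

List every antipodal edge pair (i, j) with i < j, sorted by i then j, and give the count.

α = atan 0.65 = 33.02°;  2α = 66.05°
n_0 = (+0.0390, -0.9992)
n_1 = (+0.6921, -0.7218)
n_2 = (+0.5867, +0.8098)
n_3 = (-0.7341, +0.6790)
n_4 = (-0.9924, +0.1228)
n_5 = (-0.8431, -0.5378)
n_6 = (-0.4043, -0.9146)
  (0,1): δ = 138.44°  ·
  (0,2): δ = 38.16°  ✓
  (0,3): δ = 44.99°  ✓
  (0,4): δ = 80.71°  ·
  (0,5): δ = 120.30°  ·
  (0,6): δ = 153.92°  ·
  (1,2): δ = 79.72°  ·
  (1,3): δ = 3.43°  ✓
  (1,4): δ = 39.15°  ✓
  (1,5): δ = 78.74°  ·
  (1,6): δ = 112.36°  ·
  (2,3): δ = 96.85°  ·
  (2,4): δ = 61.13°  ✓
  (2,5): δ = 21.54°  ✓
  (2,6): δ = 12.08°  ✓
  (3,4): δ = 144.28°  ·
  (3,5): δ = 104.70°  ·
  (3,6): δ = 71.08°  ·
  (4,5): δ = 140.41°  ·
  (4,6): δ = 106.79°  ·
  (5,6): δ = 146.38°  ·
antipodal pairs: 7

count = 7; pairs: (0,2), (0,3), (1,3), (1,4), (2,4), (2,5), (2,6)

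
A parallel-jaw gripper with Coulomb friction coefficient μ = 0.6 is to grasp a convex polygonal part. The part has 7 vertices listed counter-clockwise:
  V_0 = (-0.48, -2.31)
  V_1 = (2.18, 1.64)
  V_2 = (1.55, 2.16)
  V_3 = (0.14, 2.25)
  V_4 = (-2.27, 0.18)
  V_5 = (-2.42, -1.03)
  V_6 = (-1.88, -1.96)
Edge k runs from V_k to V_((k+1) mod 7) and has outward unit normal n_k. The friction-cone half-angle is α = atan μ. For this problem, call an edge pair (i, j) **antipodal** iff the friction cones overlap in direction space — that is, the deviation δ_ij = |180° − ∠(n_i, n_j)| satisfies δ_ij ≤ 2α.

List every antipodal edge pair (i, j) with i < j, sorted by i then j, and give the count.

α = atan 0.6 = 30.96°;  2α = 61.93°
n_0 = (+0.8295, -0.5586)
n_1 = (+0.6366, +0.7712)
n_2 = (+0.0637, +0.9980)
n_3 = (-0.6516, +0.7586)
n_4 = (-0.9924, +0.1230)
n_5 = (-0.8648, -0.5021)
n_6 = (-0.2425, -0.9701)
  (0,1): δ = 95.58°  ·
  (0,2): δ = 59.70°  ✓
  (0,3): δ = 15.38°  ✓
  (0,4): δ = 26.89°  ✓
  (0,5): δ = 64.10°  ·
  (0,6): δ = 109.92°  ·
  (1,2): δ = 144.12°  ·
  (1,3): δ = 99.80°  ·
  (1,4): δ = 57.53°  ✓
  (1,5): δ = 20.32°  ✓
  (1,6): δ = 25.50°  ✓
  (2,3): δ = 135.69°  ·
  (2,4): δ = 93.41°  ·
  (2,5): δ = 56.21°  ✓
  (2,6): δ = 10.38°  ✓
  (3,4): δ = 137.73°  ·
  (3,5): δ = 100.52°  ·
  (3,6): δ = 54.70°  ✓
  (4,5): δ = 142.79°  ·
  (4,6): δ = 96.97°  ·
  (5,6): δ = 134.18°  ·
antipodal pairs: 9

count = 9; pairs: (0,2), (0,3), (0,4), (1,4), (1,5), (1,6), (2,5), (2,6), (3,6)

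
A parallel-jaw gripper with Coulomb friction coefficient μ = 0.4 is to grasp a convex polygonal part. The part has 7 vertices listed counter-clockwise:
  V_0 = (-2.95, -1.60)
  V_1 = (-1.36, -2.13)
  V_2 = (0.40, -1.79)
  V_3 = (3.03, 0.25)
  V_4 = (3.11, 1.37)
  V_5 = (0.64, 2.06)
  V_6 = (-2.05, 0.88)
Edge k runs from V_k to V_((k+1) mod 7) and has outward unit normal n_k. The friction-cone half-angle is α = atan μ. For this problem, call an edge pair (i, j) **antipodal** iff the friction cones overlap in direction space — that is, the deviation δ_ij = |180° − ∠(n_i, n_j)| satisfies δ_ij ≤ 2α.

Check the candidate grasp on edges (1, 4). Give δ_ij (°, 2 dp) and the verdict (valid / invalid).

δ = 26.54°, valid

α = atan 0.4 = 21.80°;  2α = 43.60°
edge 1: e_1 = (+1.76, +0.34);  n_1 = (+0.1897, -0.9818)
edge 4: e_4 = (-2.47, +0.69);  n_4 = (+0.2691, +0.9631)
∠(n_1, n_4) = 153.46°
δ = |180° − 153.46°| = 26.54°
26.54° ≤ 2α = 43.60°  →  valid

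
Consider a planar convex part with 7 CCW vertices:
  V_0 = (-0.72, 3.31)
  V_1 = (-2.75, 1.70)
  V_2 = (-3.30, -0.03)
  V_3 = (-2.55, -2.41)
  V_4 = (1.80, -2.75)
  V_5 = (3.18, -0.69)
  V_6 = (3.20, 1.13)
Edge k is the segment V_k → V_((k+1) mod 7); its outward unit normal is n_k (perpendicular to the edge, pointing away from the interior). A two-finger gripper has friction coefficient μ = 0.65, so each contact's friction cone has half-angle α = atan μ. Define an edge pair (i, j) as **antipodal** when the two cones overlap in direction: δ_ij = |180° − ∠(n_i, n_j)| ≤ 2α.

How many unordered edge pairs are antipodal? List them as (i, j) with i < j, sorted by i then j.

α = atan 0.65 = 33.02°;  2α = 66.05°
n_0 = (-0.6214, +0.7835)
n_1 = (-0.9530, +0.3030)
n_2 = (-0.9538, -0.3006)
n_3 = (-0.0779, -0.9970)
n_4 = (+0.8308, -0.5566)
n_5 = (+0.9999, -0.0110)
n_6 = (+0.4860, +0.8739)
  (0,1): δ = 146.05°  ·
  (0,2): δ = 110.93°  ·
  (0,3): δ = 42.89°  ✓
  (0,4): δ = 17.76°  ✓
  (0,5): δ = 50.95°  ✓
  (0,6): δ = 112.50°  ·
  (1,2): δ = 144.87°  ·
  (1,3): δ = 76.83°  ·
  (1,4): δ = 16.18°  ✓
  (1,5): δ = 17.01°  ✓
  (1,6): δ = 78.56°  ·
  (2,3): δ = 111.96°  ·
  (2,4): δ = 51.31°  ✓
  (2,5): δ = 18.12°  ✓
  (2,6): δ = 43.43°  ✓
  (3,4): δ = 119.35°  ·
  (3,5): δ = 86.16°  ·
  (3,6): δ = 24.61°  ✓
  (4,5): δ = 146.81°  ·
  (4,6): δ = 85.26°  ·
  (5,6): δ = 118.45°  ·
antipodal pairs: 9

count = 9; pairs: (0,3), (0,4), (0,5), (1,4), (1,5), (2,4), (2,5), (2,6), (3,6)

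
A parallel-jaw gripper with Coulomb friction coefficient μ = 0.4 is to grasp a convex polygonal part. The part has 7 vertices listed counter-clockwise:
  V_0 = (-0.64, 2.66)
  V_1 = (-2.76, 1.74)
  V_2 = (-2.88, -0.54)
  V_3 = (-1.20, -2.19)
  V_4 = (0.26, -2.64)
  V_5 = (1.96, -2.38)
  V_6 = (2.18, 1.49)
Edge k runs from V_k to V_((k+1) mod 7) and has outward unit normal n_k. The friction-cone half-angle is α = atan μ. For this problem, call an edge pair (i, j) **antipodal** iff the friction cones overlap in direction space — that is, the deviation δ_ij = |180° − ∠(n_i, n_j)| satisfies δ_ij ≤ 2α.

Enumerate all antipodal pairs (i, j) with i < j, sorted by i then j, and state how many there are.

α = atan 0.4 = 21.80°;  2α = 43.60°
n_0 = (-0.3981, +0.9173)
n_1 = (-0.9986, +0.0526)
n_2 = (-0.7007, -0.7134)
n_3 = (-0.2945, -0.9556)
n_4 = (+0.1512, -0.9885)
n_5 = (+0.9984, -0.0568)
n_6 = (+0.3832, +0.9237)
  (0,1): δ = 116.47°  ·
  (0,2): δ = 67.94°  ·
  (0,3): δ = 40.59°  ✓
  (0,4): δ = 14.76°  ✓
  (0,5): δ = 63.29°  ·
  (0,6): δ = 134.01°  ·
  (1,2): δ = 131.47°  ·
  (1,3): δ = 104.12°  ·
  (1,4): δ = 78.29°  ·
  (1,5): δ = 0.24°  ✓
  (1,6): δ = 70.48°  ·
  (2,3): δ = 152.65°  ·
  (2,4): δ = 126.82°  ·
  (2,5): δ = 48.77°  ·
  (2,6): δ = 21.95°  ✓
  (3,4): δ = 154.17°  ·
  (3,5): δ = 76.12°  ·
  (3,6): δ = 5.40°  ✓
  (4,5): δ = 101.95°  ·
  (4,6): δ = 31.23°  ✓
  (5,6): δ = 109.28°  ·
antipodal pairs: 6

count = 6; pairs: (0,3), (0,4), (1,5), (2,6), (3,6), (4,6)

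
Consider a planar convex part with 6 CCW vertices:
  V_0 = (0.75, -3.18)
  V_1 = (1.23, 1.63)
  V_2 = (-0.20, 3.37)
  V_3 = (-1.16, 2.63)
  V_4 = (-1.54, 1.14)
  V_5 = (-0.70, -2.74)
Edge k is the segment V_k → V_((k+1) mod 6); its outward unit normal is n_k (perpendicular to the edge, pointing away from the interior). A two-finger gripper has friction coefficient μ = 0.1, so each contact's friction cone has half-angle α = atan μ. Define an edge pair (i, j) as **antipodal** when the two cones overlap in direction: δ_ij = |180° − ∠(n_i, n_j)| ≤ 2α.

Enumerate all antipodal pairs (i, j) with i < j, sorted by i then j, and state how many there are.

α = atan 0.1 = 5.71°;  2α = 11.42°
n_0 = (+0.9951, -0.0993)
n_1 = (+0.7726, +0.6349)
n_2 = (-0.6105, +0.7920)
n_3 = (-0.9690, +0.2471)
n_4 = (-0.9774, -0.2116)
n_5 = (-0.2904, -0.9569)
  (0,1): δ = 134.89°  ·
  (0,2): δ = 46.67°  ·
  (0,3): δ = 8.61°  ✓
  (0,4): δ = 17.91°  ·
  (0,5): δ = 78.82°  ·
  (1,2): δ = 91.79°  ·
  (1,3): δ = 53.72°  ·
  (1,4): δ = 27.20°  ·
  (1,5): δ = 33.70°  ·
  (2,3): δ = 141.93°  ·
  (2,4): δ = 115.41°  ·
  (2,5): δ = 54.51°  ·
  (3,4): δ = 153.48°  ·
  (3,5): δ = 92.57°  ·
  (4,5): δ = 119.10°  ·
antipodal pairs: 1

count = 1; pairs: (0,3)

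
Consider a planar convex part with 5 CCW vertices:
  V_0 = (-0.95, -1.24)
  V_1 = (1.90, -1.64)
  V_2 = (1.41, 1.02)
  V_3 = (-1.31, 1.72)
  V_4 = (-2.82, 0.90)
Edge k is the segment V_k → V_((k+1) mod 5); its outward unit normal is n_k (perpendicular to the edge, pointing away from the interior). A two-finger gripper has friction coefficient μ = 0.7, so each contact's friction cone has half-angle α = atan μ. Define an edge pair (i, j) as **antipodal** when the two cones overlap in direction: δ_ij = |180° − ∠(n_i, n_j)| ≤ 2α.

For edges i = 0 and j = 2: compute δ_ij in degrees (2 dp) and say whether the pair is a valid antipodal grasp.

δ = 6.44°, valid

α = atan 0.7 = 34.99°;  2α = 69.98°
edge 0: e_0 = (+2.85, -0.40);  n_0 = (-0.1390, -0.9903)
edge 2: e_2 = (-2.72, +0.70);  n_2 = (+0.2492, +0.9684)
∠(n_0, n_2) = 173.56°
δ = |180° − 173.56°| = 6.44°
6.44° ≤ 2α = 69.98°  →  valid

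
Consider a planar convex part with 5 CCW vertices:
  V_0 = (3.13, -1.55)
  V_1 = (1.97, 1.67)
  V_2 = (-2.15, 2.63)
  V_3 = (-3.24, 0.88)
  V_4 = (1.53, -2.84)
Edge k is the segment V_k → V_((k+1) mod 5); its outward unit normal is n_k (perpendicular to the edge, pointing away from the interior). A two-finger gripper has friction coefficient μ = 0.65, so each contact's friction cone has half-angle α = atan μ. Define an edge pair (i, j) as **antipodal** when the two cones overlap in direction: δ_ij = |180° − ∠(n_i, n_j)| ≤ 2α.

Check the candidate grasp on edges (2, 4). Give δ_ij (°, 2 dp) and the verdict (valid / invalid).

α = atan 0.65 = 33.02°;  2α = 66.05°
edge 2: e_2 = (-1.09, -1.75);  n_2 = (-0.8488, +0.5287)
edge 4: e_4 = (+1.60, +1.29);  n_4 = (+0.6277, -0.7785)
∠(n_2, n_4) = 160.79°
δ = |180° − 160.79°| = 19.21°
19.21° ≤ 2α = 66.05°  →  valid

δ = 19.21°, valid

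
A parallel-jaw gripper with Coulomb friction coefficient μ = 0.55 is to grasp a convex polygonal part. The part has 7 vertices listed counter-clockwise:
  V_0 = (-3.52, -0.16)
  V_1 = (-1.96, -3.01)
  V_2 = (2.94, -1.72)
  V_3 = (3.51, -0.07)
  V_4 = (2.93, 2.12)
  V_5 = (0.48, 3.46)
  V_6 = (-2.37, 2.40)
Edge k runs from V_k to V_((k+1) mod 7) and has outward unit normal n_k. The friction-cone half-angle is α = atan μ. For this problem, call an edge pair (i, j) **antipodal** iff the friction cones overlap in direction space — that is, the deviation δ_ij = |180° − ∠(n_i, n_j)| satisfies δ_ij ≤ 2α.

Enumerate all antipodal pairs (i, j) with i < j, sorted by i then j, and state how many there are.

α = atan 0.55 = 28.81°;  2α = 57.62°
n_0 = (-0.8772, -0.4801)
n_1 = (+0.2546, -0.9670)
n_2 = (+0.9452, -0.3265)
n_3 = (+0.9667, +0.2560)
n_4 = (+0.4799, +0.8773)
n_5 = (-0.3486, +0.9373)
n_6 = (-0.9122, +0.4098)
  (0,1): δ = 103.95°  ·
  (0,2): δ = 47.75°  ✓
  (0,3): δ = 13.86°  ✓
  (0,4): δ = 32.63°  ✓
  (0,5): δ = 81.71°  ·
  (0,6): δ = 127.11°  ·
  (1,2): δ = 123.81°  ·
  (1,3): δ = 89.92°  ·
  (1,4): δ = 43.43°  ✓
  (1,5): δ = 5.65°  ✓
  (1,6): δ = 51.06°  ✓
  (2,3): δ = 146.11°  ·
  (2,4): δ = 99.62°  ·
  (2,5): δ = 50.54°  ✓
  (2,6): δ = 5.13°  ✓
  (3,4): δ = 133.51°  ·
  (3,5): δ = 84.43°  ·
  (3,6): δ = 39.02°  ✓
  (4,5): δ = 130.92°  ·
  (4,6): δ = 85.51°  ·
  (5,6): δ = 134.59°  ·
antipodal pairs: 9

count = 9; pairs: (0,2), (0,3), (0,4), (1,4), (1,5), (1,6), (2,5), (2,6), (3,6)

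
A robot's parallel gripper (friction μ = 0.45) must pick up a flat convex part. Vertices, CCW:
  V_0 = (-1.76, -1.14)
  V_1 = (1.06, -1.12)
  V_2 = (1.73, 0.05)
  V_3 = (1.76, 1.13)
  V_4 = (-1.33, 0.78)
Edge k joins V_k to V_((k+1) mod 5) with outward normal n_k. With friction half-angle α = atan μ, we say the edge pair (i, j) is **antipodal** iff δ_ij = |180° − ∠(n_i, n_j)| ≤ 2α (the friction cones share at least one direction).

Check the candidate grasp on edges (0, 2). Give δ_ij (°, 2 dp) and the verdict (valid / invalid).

α = atan 0.45 = 24.23°;  2α = 48.46°
edge 0: e_0 = (+2.82, +0.02);  n_0 = (+0.0071, -1.0000)
edge 2: e_2 = (+0.03, +1.08);  n_2 = (+0.9996, -0.0278)
∠(n_0, n_2) = 88.00°
δ = |180° − 88.00°| = 92.00°
92.00° > 2α = 48.46°  →  invalid

δ = 92.00°, invalid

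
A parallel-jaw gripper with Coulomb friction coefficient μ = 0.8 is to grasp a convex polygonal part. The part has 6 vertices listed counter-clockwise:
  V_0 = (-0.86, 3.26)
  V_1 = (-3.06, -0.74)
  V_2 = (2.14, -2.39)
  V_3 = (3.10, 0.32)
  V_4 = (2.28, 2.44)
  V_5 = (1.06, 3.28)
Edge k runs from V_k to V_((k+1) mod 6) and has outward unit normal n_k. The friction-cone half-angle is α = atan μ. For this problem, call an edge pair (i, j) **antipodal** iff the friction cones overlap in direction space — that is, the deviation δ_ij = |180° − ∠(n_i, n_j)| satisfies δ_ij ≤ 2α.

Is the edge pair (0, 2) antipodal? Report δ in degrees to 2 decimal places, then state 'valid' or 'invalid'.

α = atan 0.8 = 38.66°;  2α = 77.32°
edge 0: e_0 = (-2.20, -4.00);  n_0 = (-0.8762, +0.4819)
edge 2: e_2 = (+0.96, +2.71);  n_2 = (+0.9426, -0.3339)
∠(n_0, n_2) = 170.70°
δ = |180° − 170.70°| = 9.30°
9.30° ≤ 2α = 77.32°  →  valid

δ = 9.30°, valid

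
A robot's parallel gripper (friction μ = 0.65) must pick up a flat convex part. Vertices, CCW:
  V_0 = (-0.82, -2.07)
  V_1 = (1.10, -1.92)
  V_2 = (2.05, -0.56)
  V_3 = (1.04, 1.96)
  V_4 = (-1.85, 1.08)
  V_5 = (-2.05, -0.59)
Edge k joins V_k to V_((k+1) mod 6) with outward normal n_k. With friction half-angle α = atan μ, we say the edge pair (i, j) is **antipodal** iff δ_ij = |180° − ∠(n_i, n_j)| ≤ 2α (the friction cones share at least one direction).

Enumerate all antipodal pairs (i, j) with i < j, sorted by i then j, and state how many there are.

count = 5; pairs: (0,3), (1,3), (1,4), (2,4), (2,5)

α = atan 0.65 = 33.02°;  2α = 66.05°
n_0 = (+0.0779, -0.9970)
n_1 = (+0.8198, -0.5727)
n_2 = (+0.9282, +0.3720)
n_3 = (-0.2913, +0.9566)
n_4 = (-0.9929, +0.1189)
n_5 = (-0.7691, -0.6392)
  (0,1): δ = 129.40°  ·
  (0,2): δ = 72.63°  ·
  (0,3): δ = 12.47°  ✓
  (0,4): δ = 78.70°  ·
  (0,5): δ = 125.26°  ·
  (1,2): δ = 123.22°  ·
  (1,3): δ = 38.13°  ✓
  (1,4): δ = 28.11°  ✓
  (1,5): δ = 74.66°  ·
  (2,3): δ = 94.91°  ·
  (2,4): δ = 28.67°  ✓
  (2,5): δ = 17.89°  ✓
  (3,4): δ = 113.76°  ·
  (3,5): δ = 67.21°  ·
  (4,5): δ = 133.44°  ·
antipodal pairs: 5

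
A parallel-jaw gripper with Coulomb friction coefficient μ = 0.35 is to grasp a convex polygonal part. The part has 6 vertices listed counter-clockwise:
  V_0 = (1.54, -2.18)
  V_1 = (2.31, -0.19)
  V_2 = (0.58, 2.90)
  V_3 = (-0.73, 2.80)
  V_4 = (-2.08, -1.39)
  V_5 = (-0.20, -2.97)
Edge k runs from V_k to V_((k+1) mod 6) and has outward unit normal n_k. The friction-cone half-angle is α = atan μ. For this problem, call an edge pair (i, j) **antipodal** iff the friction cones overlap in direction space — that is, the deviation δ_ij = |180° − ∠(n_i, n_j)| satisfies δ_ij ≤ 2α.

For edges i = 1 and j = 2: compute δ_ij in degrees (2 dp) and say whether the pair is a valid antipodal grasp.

δ = 114.88°, invalid

α = atan 0.35 = 19.29°;  2α = 38.58°
edge 1: e_1 = (-1.73, +3.09);  n_1 = (+0.8726, +0.4885)
edge 2: e_2 = (-1.31, -0.10);  n_2 = (-0.0761, +0.9971)
∠(n_1, n_2) = 65.12°
δ = |180° − 65.12°| = 114.88°
114.88° > 2α = 38.58°  →  invalid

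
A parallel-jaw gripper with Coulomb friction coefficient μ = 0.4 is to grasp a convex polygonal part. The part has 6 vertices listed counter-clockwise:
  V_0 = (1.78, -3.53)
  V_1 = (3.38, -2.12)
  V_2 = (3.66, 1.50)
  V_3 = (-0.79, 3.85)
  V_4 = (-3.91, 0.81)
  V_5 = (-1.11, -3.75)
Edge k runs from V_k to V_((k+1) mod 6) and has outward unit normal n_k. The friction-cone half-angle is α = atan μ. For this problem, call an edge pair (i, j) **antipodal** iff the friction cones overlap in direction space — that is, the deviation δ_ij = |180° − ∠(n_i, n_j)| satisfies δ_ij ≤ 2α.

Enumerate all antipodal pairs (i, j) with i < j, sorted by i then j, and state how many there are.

count = 6; pairs: (0,3), (1,3), (1,4), (2,4), (2,5), (3,5)

α = atan 0.4 = 21.80°;  2α = 43.60°
n_0 = (+0.6612, -0.7502)
n_1 = (+0.9970, -0.0771)
n_2 = (+0.4670, +0.8843)
n_3 = (-0.6979, +0.7162)
n_4 = (-0.8522, -0.5233)
n_5 = (+0.0759, -0.9971)
  (0,1): δ = 135.81°  ·
  (0,2): δ = 69.23°  ·
  (0,3): δ = 2.87°  ✓
  (0,4): δ = 80.16°  ·
  (0,5): δ = 142.97°  ·
  (1,2): δ = 113.42°  ·
  (1,3): δ = 41.32°  ✓
  (1,4): δ = 35.97°  ✓
  (1,5): δ = 98.78°  ·
  (2,3): δ = 107.91°  ·
  (2,4): δ = 30.61°  ✓
  (2,5): δ = 32.19°  ✓
  (3,4): δ = 102.70°  ·
  (3,5): δ = 39.90°  ✓
  (4,5): δ = 117.20°  ·
antipodal pairs: 6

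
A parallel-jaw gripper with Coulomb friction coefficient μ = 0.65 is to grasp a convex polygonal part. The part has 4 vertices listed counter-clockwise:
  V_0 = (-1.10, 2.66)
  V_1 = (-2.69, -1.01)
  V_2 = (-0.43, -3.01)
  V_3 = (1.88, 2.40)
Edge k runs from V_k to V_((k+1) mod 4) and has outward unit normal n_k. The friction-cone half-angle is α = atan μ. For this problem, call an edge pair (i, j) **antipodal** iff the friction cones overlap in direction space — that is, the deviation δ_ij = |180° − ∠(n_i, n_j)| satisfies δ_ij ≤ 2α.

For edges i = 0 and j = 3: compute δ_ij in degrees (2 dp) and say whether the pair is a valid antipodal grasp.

δ = 108.44°, invalid

α = atan 0.65 = 33.02°;  2α = 66.05°
edge 0: e_0 = (-1.59, -3.67);  n_0 = (-0.9176, +0.3975)
edge 3: e_3 = (-2.98, +0.26);  n_3 = (+0.0869, +0.9962)
∠(n_0, n_3) = 71.56°
δ = |180° − 71.56°| = 108.44°
108.44° > 2α = 66.05°  →  invalid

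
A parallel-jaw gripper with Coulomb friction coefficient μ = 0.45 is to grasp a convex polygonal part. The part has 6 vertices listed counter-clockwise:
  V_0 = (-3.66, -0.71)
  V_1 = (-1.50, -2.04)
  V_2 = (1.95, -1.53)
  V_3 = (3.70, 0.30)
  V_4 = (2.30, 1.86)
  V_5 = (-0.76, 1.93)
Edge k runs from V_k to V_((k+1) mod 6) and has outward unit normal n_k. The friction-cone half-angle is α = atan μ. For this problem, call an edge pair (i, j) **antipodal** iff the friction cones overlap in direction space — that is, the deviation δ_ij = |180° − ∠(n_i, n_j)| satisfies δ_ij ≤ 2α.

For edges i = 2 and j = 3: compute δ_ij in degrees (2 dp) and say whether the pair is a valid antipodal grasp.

α = atan 0.45 = 24.23°;  2α = 48.46°
edge 2: e_2 = (+1.75, +1.83);  n_2 = (+0.7227, -0.6911)
edge 3: e_3 = (-1.40, +1.56);  n_3 = (+0.7442, +0.6679)
∠(n_2, n_3) = 85.63°
δ = |180° − 85.63°| = 94.37°
94.37° > 2α = 48.46°  →  invalid

δ = 94.37°, invalid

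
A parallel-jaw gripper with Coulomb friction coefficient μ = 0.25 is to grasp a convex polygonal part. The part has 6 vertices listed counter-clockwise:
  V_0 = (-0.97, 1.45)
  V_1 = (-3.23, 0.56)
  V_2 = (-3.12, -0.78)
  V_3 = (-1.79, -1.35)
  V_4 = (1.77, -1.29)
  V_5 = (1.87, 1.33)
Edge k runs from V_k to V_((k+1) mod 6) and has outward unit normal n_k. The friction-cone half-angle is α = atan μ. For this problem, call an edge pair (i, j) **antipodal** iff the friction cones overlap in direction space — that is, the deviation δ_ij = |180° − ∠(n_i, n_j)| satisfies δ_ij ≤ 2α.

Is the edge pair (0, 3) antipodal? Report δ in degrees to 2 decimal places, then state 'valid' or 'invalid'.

α = atan 0.25 = 14.04°;  2α = 28.07°
edge 0: e_0 = (-2.26, -0.89);  n_0 = (-0.3664, +0.9305)
edge 3: e_3 = (+3.56, +0.06);  n_3 = (+0.0169, -0.9999)
∠(n_0, n_3) = 159.47°
δ = |180° − 159.47°| = 20.53°
20.53° ≤ 2α = 28.07°  →  valid

δ = 20.53°, valid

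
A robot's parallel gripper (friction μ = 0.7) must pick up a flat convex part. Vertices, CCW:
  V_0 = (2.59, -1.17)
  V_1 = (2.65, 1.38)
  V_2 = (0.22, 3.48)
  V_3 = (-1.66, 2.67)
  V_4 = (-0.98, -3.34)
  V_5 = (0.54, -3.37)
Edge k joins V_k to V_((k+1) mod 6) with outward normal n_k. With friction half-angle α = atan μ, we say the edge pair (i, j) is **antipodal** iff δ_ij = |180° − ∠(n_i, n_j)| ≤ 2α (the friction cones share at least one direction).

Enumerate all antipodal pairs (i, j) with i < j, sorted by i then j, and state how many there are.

α = atan 0.7 = 34.99°;  2α = 69.98°
n_0 = (+0.9997, -0.0235)
n_1 = (+0.6539, +0.7566)
n_2 = (-0.3957, +0.9184)
n_3 = (-0.9937, -0.1124)
n_4 = (-0.0197, -0.9998)
n_5 = (+0.7316, -0.6817)
  (0,1): δ = 129.49°  ·
  (0,2): δ = 65.34°  ✓
  (0,3): δ = 7.80°  ✓
  (0,4): δ = 90.22°  ·
  (0,5): δ = 138.37°  ·
  (1,2): δ = 115.86°  ·
  (1,3): δ = 42.71°  ✓
  (1,4): δ = 39.70°  ✓
  (1,5): δ = 87.85°  ·
  (2,3): δ = 106.85°  ·
  (2,4): δ = 24.44°  ✓
  (2,5): δ = 23.71°  ✓
  (3,4): δ = 97.59°  ·
  (3,5): δ = 49.43°  ✓
  (4,5): δ = 131.85°  ·
antipodal pairs: 7

count = 7; pairs: (0,2), (0,3), (1,3), (1,4), (2,4), (2,5), (3,5)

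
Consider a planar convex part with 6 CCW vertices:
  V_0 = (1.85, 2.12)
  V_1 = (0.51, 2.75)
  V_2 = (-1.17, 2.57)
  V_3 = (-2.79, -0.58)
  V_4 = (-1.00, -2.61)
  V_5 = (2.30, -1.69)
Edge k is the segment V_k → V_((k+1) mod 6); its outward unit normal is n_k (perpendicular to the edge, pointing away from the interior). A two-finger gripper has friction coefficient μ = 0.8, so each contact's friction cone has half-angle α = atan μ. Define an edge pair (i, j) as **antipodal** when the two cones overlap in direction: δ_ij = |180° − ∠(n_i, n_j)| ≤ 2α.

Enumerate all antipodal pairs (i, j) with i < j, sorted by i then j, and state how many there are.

count = 7; pairs: (0,3), (0,4), (1,3), (1,4), (2,4), (2,5), (3,5)

α = atan 0.8 = 38.66°;  2α = 77.32°
n_0 = (+0.4255, +0.9050)
n_1 = (-0.1065, +0.9943)
n_2 = (-0.8893, +0.4573)
n_3 = (-0.7501, -0.6614)
n_4 = (+0.2685, -0.9633)
n_5 = (+0.9931, +0.1173)
  (0,1): δ = 148.70°  ·
  (0,2): δ = 92.04°  ·
  (0,3): δ = 23.41°  ✓
  (0,4): δ = 40.76°  ✓
  (0,5): δ = 121.92°  ·
  (1,2): δ = 123.33°  ·
  (1,3): δ = 54.71°  ✓
  (1,4): δ = 9.46°  ✓
  (1,5): δ = 90.62°  ·
  (2,3): δ = 111.38°  ·
  (2,4): δ = 47.21°  ✓
  (2,5): δ = 33.95°  ✓
  (3,4): δ = 115.83°  ·
  (3,5): δ = 34.67°  ✓
  (4,5): δ = 98.84°  ·
antipodal pairs: 7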